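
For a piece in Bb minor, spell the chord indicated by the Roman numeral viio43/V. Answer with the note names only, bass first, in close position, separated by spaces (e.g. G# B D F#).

Bb Db E G

viio43/V is a secondary leading-tone chord. The target V is F in Bb minor; the applied chord is rooted a semitone below, on E.
Building a fully diminished seventh chord on E gives E-G-Bb-Db.
The figured bass 43 indicates second inversion, placing the fifth (Bb) in the bass: Bb-Db-E-G.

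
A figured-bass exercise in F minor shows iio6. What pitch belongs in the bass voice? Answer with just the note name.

Bb

iio in F minor has root G; the chord is G-Bb-Db.
The figure 6 means first inversion — the third is in the bass.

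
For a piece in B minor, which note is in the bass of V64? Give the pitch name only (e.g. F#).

V in B minor has root F#; the chord is F#-A#-C#.
The figure 64 means second inversion — the fifth is in the bass.

C#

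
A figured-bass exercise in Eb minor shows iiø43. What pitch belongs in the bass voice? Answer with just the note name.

Cb

iiø in Eb minor has root F; the chord is F-Ab-Cb-Eb.
The figure 43 means second inversion — the fifth is in the bass.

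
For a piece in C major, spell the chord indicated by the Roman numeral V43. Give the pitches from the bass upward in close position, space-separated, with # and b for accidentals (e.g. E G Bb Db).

D F G B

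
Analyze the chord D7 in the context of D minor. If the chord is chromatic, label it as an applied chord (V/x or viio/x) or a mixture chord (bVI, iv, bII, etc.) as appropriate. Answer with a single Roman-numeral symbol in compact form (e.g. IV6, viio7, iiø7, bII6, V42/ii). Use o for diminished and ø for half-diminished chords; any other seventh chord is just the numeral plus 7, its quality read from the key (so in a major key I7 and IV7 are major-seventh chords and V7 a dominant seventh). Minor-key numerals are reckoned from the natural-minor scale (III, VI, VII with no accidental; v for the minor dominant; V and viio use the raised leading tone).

V7/iv

Stacked in thirds the chord is D-F#-A-C: a dominant seventh chord on D.
D is not a diatonic chord root with this quality in D minor, but it lies a perfect fifth above G (iv), so the chord functions as an applied dominant of iv.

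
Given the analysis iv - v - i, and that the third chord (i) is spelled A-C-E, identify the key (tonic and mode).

i is given as A-C-E — a minor triad with root A.
If A is scale degree 1 and the mode makes that degree carry a minor triad, the tonic is A and the mode is minor.

A minor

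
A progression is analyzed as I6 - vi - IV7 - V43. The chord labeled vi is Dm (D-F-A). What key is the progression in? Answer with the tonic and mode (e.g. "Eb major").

The anchor chord is a minor triad on D, labeled vi.
If D is scale degree 6 and the mode makes that degree carry a minor triad, the tonic is F and the mode is major.

F major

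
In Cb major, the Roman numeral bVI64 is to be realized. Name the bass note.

Ebb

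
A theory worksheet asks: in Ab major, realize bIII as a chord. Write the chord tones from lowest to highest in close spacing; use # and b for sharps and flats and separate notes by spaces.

Scale degree 3 in Ab major is C; lowering it a half step gives Cb. bIII is a major triad on the lowered third degree, borrowed from the parallel minor.
So the chord is Cb-Eb-Gb, a major triad.

Cb Eb Gb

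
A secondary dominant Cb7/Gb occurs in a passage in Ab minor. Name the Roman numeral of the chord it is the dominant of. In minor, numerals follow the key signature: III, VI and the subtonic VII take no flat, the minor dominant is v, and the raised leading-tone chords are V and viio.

VI

The chord is a dominant seventh chord on Cb.
A dominant resolves down a perfect fifth: Cb → Fb. In Ab minor, Fb is scale degree 6, i.e. VI.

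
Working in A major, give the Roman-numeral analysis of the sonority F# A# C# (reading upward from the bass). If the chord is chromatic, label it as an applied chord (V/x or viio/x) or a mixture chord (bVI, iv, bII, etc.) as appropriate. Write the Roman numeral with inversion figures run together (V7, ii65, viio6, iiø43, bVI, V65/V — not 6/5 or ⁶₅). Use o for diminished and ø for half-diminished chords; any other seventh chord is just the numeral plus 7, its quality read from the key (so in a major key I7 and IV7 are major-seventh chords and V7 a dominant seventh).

V/ii

Stacked in thirds the chord is F#-A#-C#: a major triad on F#.
F# is not a diatonic chord root with this quality in A major, but it lies a perfect fifth above B (ii), so the chord functions as an applied dominant of ii.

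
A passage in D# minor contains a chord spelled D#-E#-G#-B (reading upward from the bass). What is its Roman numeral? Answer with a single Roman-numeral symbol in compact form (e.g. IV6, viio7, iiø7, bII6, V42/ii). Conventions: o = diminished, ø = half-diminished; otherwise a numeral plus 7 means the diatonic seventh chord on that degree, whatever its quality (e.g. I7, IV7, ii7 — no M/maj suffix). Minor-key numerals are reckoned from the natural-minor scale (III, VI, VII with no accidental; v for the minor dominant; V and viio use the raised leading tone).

The pitches E#-G#-B-D# form a half-diminished seventh chord rooted on E#.
E# is scale degree 2 in D# minor, and a half-diminished seventh chord on that degree is written iiø7.
With D# in the bass the chord is in third inversion, so the figured bass is 42.

iiø42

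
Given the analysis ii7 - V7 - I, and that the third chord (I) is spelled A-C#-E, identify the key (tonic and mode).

A major

I is given as A-C#-E — a major triad with root A.
If A is scale degree 1 and the mode makes that degree carry a major triad, the tonic is A and the mode is major.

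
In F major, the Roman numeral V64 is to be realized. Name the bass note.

G

V in F major has root C; the chord is C-E-G.
The figure 64 means second inversion — the fifth is in the bass.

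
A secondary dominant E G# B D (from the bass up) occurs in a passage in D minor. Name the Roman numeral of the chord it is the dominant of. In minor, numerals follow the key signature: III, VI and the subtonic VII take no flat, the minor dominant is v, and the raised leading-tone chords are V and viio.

V

The chord is a dominant seventh chord on E.
A dominant resolves down a perfect fifth: E → A. In D minor, A is scale degree 5, i.e. V.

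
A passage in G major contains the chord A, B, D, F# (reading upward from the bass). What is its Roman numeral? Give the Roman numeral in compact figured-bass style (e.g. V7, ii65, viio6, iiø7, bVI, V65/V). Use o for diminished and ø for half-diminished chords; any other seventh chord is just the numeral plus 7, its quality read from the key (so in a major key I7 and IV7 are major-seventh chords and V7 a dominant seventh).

iii42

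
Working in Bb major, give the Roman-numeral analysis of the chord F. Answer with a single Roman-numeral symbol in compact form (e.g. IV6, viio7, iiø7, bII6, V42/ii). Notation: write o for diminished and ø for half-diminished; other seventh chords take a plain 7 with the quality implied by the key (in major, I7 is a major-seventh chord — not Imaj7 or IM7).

V

Stacked in thirds the chord is F-A-C: a major triad on F.
F is scale degree 5 in Bb major, and a major triad on that degree is written V.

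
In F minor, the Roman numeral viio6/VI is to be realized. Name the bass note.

The applied chord viio6/VI is rooted on C: C-Eb-Gb.
The figure 6 means first inversion — the third is in the bass.

Eb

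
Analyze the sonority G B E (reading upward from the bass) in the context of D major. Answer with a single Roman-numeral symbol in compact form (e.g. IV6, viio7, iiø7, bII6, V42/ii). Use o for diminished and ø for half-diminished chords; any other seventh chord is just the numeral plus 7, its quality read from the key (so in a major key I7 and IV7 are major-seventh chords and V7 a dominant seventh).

ii6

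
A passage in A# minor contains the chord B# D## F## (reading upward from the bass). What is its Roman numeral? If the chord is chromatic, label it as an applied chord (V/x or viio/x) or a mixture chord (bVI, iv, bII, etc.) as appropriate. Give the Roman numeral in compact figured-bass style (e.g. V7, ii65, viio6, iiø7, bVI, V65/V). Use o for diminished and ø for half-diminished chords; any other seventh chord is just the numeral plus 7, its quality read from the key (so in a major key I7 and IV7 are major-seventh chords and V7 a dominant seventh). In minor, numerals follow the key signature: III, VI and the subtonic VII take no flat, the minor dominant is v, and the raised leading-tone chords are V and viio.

V/V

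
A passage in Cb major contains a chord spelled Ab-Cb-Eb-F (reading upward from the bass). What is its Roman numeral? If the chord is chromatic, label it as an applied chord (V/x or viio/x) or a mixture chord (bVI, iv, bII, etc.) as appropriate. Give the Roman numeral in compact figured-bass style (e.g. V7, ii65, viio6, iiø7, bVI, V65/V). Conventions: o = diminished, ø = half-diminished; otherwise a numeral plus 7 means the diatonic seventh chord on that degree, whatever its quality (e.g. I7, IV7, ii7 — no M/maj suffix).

viiø65/V

Stacked in thirds the chord is F-Ab-Cb-Eb: a half-diminished seventh chord on F.
F sits a half step below Gb (V in Cb major); a diminished chord there is the applied leading-tone chord of V.
With Ab in the bass the chord is in first inversion, so the figured bass is 65.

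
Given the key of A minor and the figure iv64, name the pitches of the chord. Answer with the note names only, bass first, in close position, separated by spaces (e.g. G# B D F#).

In A minor, the fourth degree is D, and the diatonic chord built there is a minor triad.
That chord is spelled D-F-A.
With the 64 figure the chord is in second inversion; from the bass A upward in close position it reads A-D-F.

A D F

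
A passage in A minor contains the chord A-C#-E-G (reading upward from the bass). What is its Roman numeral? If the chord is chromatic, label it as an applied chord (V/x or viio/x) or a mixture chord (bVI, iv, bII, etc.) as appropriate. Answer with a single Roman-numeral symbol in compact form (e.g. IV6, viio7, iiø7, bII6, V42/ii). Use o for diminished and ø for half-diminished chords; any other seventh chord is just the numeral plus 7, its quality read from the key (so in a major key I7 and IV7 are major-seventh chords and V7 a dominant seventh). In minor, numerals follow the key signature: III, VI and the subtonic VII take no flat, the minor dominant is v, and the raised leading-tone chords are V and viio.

V7/iv

The pitches A-C#-E-G form a dominant seventh chord rooted on A.
A is not a diatonic chord root with this quality in A minor, but it lies a perfect fifth above D (iv), so the chord functions as an applied dominant of iv.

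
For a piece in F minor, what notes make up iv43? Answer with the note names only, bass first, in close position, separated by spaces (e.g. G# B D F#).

F Ab Bb Db

The numeral's case and figure indicate a minor seventh chord. In F minor its root, scale degree 4, is Bb.
That chord is spelled Bb-Db-F-Ab.
With the 43 figure the chord is in second inversion; from the bass F upward in close position it reads F-Ab-Bb-Db.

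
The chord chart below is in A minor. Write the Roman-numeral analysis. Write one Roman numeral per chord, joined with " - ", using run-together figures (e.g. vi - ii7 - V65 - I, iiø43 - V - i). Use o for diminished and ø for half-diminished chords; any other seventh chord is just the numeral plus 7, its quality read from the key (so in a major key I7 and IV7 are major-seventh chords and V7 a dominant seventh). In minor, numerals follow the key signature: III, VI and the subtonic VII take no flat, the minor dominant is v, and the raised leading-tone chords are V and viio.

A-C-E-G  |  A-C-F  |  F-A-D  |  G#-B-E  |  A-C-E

A-C-E-G: minor seventh chord on A = scale degree 1 → i7.
A-C-F: root F is the submediant; major triad there is VI6.
F-A-D: minor triad on D = scale degree 4 → iv6.
G#-B-E has root E, degree 5 in A minor, so V6.
A-C-E: minor triad on A = scale degree 1 → i.

i7 - VI6 - iv6 - V6 - i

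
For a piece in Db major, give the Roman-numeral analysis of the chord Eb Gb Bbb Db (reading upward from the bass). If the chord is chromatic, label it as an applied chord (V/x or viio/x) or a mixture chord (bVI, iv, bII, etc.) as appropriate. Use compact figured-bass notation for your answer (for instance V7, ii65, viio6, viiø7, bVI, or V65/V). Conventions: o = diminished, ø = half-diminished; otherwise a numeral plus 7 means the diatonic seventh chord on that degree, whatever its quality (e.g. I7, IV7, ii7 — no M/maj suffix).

Stacked in thirds the chord is Eb-Gb-Bbb-Db: a half-diminished seventh chord on Eb.
Eb is the second degree of Db major. This is the half-diminished supertonic seventh, borrowed from the parallel minor.

iiø7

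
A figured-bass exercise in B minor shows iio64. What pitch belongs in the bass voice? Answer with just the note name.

G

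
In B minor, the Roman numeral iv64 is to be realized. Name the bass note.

iv in B minor has root E; the chord is E-G-B.
The figure 64 means second inversion — the fifth is in the bass.

B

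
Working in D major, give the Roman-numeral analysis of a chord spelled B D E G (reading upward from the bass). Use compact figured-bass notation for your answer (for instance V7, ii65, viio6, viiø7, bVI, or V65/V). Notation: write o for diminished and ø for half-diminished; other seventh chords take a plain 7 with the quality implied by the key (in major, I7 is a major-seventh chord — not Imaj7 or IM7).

ii43

Stacked in thirds the chord is E-G-B-D: a minor seventh chord on E.
In D major, E is the supertonic; the diatonic minor seventh chord there is ii7.
With B in the bass the chord is in second inversion, so the figured bass is 43.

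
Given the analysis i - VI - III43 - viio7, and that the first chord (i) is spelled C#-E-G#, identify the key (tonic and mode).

The anchor chord is a minor triad on C#, labeled i.
If C# is scale degree 1 and the mode makes that degree carry a minor triad, the tonic is C# and the mode is minor.

C# minor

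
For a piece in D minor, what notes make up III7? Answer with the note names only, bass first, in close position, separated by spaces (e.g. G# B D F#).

The numeral's case and figure indicate a major seventh chord. In D minor its root, the mediant, is F.
Stacking thirds from F gives F-A-C-E.

F A C E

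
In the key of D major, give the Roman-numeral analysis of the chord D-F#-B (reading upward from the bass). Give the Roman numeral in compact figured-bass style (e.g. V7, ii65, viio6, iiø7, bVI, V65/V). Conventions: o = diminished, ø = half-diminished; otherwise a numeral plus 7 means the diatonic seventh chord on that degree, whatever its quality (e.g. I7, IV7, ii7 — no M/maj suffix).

vi6

The pitches B-D-F# form a minor triad rooted on B.
B is scale degree 6 in D major, and a minor triad on that degree is written vi.
With D in the bass the chord is in first inversion, so the figured bass is 6.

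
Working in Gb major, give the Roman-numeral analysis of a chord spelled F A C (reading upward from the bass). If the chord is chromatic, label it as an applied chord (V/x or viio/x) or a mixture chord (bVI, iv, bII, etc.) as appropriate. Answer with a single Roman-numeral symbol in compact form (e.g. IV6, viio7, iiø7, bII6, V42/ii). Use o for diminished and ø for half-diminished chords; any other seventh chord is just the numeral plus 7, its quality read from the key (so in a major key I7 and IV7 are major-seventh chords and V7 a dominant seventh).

The pitches F-A-C form a major triad rooted on F.
F is not a diatonic chord root with this quality in Gb major, but it lies a perfect fifth above Bb (iii), so the chord functions as an applied dominant of iii.

V/iii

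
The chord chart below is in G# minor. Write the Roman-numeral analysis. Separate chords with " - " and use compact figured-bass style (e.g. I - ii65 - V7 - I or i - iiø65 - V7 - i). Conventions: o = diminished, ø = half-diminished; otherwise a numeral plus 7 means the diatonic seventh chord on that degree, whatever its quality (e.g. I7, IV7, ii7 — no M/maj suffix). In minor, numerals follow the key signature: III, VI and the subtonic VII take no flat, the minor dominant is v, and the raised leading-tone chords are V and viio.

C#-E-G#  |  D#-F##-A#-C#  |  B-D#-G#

C#-E-G# has root C#, degree 4 in G# minor, so iv.
D#-F##-A#-C#: dominant seventh chord on D# = scale degree 5 → V7.
B-D#-G# has root G#, degree 1 in G# minor, so i6.

iv - V7 - i6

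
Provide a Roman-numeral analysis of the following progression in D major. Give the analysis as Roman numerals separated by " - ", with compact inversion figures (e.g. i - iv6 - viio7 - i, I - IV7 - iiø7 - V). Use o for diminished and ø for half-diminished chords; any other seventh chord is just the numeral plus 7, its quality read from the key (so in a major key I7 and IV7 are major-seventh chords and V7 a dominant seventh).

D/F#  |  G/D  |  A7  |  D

I6 - IV64 - V7 - I

D/F#: major triad on D = scale degree 1 → I6.
G/D has root G, degree 4 in D major, so IV64.
A7 has root A, degree 5 in D major, so V7.
D: root D is the tonic; major triad there is I.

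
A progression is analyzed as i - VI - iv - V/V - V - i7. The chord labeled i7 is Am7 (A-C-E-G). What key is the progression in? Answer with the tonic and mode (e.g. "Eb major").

A minor

The anchor chord is a minor seventh chord on A, labeled i7.
If A is scale degree 1 and the mode makes that degree carry a minor seventh chord, the tonic is A and the mode is minor.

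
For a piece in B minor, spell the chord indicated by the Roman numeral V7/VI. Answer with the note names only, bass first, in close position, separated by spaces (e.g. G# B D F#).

V7/VI is a secondary dominant — the dominant seventh of VI. VI in B minor is G, so the applied chord's root is D, a perfect fifth above.
Building a dominant seventh chord on D gives D-F#-A-C.

D F# A C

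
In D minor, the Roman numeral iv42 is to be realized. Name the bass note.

iv in D minor has root G; the chord is G-Bb-D-F.
The figure 42 means third inversion — the seventh is in the bass.

F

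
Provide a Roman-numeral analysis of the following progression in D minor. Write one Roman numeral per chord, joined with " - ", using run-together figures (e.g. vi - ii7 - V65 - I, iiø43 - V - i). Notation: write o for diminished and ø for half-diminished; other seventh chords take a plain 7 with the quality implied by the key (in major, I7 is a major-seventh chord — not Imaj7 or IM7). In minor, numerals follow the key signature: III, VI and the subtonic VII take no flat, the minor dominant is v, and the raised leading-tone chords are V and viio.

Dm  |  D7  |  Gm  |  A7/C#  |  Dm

Dm: root D is the tonic; minor triad there is i.
D7 is the secondary dominant of iv (dominant seventh chord on D): V7/iv.
Gm: root G is the subdominant; minor triad there is iv.
A7/C#: root A is the dominant; dominant seventh chord there is V65.
Dm: minor triad on D = scale degree 1 → i.

i - V7/iv - iv - V65 - i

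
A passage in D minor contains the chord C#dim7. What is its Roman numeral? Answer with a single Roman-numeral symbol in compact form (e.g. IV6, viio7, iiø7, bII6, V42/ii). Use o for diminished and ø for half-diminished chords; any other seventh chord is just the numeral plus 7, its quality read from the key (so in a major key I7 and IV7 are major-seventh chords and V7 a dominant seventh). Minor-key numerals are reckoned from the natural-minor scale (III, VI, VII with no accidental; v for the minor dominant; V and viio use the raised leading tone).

viio7

The pitches C#-E-G-Bb form a fully diminished seventh chord rooted on C#.
C# is scale degree 7 in D minor, and a fully diminished seventh chord on that degree is written viio7.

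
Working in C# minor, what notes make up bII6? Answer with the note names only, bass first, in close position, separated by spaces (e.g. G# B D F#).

F# A D

bII6 is the Neapolitan sixth — a major triad on the lowered second degree, here in its customary first inversion. In C# minor that root is D.
So the chord is D-F#-A, a major triad.
With the 6 figure the chord is in first inversion; from the bass F# upward in close position it reads F#-A-D.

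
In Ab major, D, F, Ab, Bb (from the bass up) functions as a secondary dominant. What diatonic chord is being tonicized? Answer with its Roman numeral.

The chord is a dominant seventh chord on Bb.
A dominant resolves down a perfect fifth: Bb → Eb. In Ab major, Eb is scale degree 5, i.e. V.

V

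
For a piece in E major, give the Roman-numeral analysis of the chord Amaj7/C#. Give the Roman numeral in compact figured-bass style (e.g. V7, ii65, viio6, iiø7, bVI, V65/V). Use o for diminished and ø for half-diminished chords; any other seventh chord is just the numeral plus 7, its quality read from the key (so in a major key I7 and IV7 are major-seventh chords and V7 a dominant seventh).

The pitches A-C#-E-G# form a major seventh chord rooted on A.
A is scale degree 4 in E major, and a major seventh chord on that degree is written IV7.
With C# in the bass the chord is in first inversion, so the figured bass is 65.

IV65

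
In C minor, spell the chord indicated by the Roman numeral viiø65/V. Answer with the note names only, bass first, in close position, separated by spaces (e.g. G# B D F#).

viiø65/V is a secondary leading-tone chord. The target V is G in C minor; the applied chord is rooted a semitone below, on F#.
Building a half-diminished seventh chord on F# gives F#-A-C-E.
The figured bass 65 indicates first inversion, placing the third (A) in the bass: A-C-E-F#.

A C E F#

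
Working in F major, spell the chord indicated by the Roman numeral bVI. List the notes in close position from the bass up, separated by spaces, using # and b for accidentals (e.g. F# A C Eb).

Db F Ab

bVI is a major triad on the lowered sixth degree, borrowed from the parallel minor. In F major that root is Db.
So the chord is Db-F-Ab.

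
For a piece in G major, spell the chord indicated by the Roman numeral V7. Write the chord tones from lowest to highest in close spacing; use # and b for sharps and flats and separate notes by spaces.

D F# A C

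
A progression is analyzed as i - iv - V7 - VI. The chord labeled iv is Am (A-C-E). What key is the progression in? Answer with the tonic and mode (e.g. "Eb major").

E minor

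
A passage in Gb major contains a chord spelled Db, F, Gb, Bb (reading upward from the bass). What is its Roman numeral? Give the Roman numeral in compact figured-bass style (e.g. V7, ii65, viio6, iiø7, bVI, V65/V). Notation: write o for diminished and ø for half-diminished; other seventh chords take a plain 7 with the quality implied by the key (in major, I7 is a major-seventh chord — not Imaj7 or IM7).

The pitches Gb-Bb-Db-F form a major seventh chord rooted on Gb.
In Gb major, Gb is the tonic; the diatonic major seventh chord there is I7.
With Db in the bass the chord is in second inversion, so the figured bass is 43.

I43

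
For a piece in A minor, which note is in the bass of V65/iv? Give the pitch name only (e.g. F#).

C#

The applied chord V65/iv is rooted on A: A-C#-E-G.
The figure 65 means first inversion — the third is in the bass.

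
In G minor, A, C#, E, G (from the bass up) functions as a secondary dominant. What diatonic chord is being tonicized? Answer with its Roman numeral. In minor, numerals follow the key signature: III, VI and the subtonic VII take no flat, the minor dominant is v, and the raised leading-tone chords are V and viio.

The chord is a dominant seventh chord on A.
A dominant resolves down a perfect fifth: A → D. In G minor, D is scale degree 5, i.e. V.

V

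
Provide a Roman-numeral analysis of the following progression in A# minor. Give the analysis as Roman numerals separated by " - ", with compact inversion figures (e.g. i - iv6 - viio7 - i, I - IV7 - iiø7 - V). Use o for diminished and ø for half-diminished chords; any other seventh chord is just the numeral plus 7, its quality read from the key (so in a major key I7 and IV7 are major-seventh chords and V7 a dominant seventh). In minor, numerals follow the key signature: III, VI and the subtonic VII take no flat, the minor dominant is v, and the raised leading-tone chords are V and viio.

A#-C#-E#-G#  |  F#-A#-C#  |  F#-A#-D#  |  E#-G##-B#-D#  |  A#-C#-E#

A#-C#-E#-G#: minor seventh chord on A# = scale degree 1 → i7.
F#-A#-C# has root F#, degree 6 in A# minor, so VI.
F#-A#-D# has root D#, degree 4 in A# minor, so iv6.
E#-G##-B#-D#: dominant seventh chord on E# = scale degree 5 → V7.
A#-C#-E# has root A#, degree 1 in A# minor, so i.

i7 - VI - iv6 - V7 - i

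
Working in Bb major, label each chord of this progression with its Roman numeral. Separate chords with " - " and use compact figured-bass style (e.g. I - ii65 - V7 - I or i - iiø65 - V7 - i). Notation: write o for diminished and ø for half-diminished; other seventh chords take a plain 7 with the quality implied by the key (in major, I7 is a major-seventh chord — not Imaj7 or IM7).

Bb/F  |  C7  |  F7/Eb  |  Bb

Bb/F has root Bb, degree 1 in Bb major, so I64.
C7: a dominant seventh chord on C, the applied dominant of V → V7/V.
F7/Eb has root F, degree 5 in Bb major, so V42.
Bb has root Bb, degree 1 in Bb major, so I.

I64 - V7/V - V42 - I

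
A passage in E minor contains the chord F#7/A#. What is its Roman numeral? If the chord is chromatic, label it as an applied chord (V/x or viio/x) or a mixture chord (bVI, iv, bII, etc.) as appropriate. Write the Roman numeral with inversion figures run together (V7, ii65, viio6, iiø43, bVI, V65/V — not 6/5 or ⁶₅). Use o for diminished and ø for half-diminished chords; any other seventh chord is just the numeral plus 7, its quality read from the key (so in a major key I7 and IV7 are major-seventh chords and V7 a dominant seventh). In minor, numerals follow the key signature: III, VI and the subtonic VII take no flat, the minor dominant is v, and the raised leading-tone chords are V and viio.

The pitches F#-A#-C#-E form a dominant seventh chord rooted on F#.
F# is not a diatonic chord root with this quality in E minor, but it lies a perfect fifth above B (V), so the chord functions as an applied dominant of V.
With A# in the bass the chord is in first inversion, so the figured bass is 65.

V65/V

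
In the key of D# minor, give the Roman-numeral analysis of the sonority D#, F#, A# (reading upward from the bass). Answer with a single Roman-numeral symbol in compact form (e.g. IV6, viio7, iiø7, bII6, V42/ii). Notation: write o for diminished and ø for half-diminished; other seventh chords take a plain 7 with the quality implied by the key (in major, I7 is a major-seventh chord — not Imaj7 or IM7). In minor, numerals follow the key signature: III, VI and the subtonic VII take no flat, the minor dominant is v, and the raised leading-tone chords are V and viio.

The pitches D#-F#-A# form a minor triad rooted on D#.
D# is scale degree 1 in D# minor, and a minor triad on that degree is written i.

i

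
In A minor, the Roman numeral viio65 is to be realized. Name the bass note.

B

viio in A minor has root G#; the chord is G#-B-D-F.
The figure 65 means first inversion — the third is in the bass.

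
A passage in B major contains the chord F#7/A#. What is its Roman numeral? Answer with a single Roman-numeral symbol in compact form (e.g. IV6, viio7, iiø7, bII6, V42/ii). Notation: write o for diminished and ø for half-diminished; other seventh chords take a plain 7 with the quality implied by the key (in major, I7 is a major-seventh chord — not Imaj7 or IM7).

The pitches F#-A#-C#-E form a dominant seventh chord rooted on F#.
F# is scale degree 5 in B major, and a dominant seventh chord on that degree is written V7.
With A# in the bass the chord is in first inversion, so the figured bass is 65.

V65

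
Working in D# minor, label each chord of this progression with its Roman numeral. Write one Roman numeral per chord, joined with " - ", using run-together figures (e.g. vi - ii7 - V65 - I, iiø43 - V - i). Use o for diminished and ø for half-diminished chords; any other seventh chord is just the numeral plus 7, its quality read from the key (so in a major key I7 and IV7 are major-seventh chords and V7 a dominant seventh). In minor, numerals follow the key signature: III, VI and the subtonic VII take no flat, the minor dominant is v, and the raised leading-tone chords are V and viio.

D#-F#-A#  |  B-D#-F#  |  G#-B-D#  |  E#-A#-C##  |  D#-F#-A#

i - VI - iv - V64 - i

D#-F#-A#: root D# is the tonic; minor triad there is i.
B-D#-F# has root B, degree 6 in D# minor, so VI.
G#-B-D#: minor triad on G# = scale degree 4 → iv.
E#-A#-C## has root A#, degree 5 in D# minor, so V64.
D#-F#-A#: minor triad on D# = scale degree 1 → i.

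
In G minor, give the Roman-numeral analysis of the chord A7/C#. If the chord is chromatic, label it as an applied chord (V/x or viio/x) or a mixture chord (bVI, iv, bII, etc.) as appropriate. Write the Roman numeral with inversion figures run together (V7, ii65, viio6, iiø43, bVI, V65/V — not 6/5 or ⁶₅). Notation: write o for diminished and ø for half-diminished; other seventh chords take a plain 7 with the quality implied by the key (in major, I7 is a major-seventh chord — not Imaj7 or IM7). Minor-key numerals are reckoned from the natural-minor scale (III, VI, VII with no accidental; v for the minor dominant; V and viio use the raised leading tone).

V65/V

Stacked in thirds the chord is A-C#-E-G: a dominant seventh chord on A.
A is not a diatonic chord root with this quality in G minor, but it lies a perfect fifth above D (V), so the chord functions as an applied dominant of V.
With C# in the bass the chord is in first inversion, so the figured bass is 65.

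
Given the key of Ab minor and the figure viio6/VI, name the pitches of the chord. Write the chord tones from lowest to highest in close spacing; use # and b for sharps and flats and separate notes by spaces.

Gb Bbb Eb

The slash marks an applied leading-tone chord: viio of VI. In Ab minor, VI is Fb, so the leading tone to it is Eb, a half step below.
Building a diminished triad on Eb gives Eb-Gb-Bbb.
The figured bass 6 indicates first inversion, placing the third (Gb) in the bass: Gb-Bbb-Eb.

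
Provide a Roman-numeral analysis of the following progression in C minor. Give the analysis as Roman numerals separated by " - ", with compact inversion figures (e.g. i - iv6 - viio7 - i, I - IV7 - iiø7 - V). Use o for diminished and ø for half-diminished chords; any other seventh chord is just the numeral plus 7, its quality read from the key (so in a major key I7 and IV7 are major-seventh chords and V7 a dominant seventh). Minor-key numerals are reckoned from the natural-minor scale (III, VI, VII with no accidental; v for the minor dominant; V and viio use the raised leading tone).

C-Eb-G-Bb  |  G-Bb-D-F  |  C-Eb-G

i7 - v7 - i

C-Eb-G-Bb: root C is the tonic; minor seventh chord there is i7.
G-Bb-D-F: minor seventh chord on G = scale degree 5 → v7.
C-Eb-G: minor triad on C = scale degree 1 → i.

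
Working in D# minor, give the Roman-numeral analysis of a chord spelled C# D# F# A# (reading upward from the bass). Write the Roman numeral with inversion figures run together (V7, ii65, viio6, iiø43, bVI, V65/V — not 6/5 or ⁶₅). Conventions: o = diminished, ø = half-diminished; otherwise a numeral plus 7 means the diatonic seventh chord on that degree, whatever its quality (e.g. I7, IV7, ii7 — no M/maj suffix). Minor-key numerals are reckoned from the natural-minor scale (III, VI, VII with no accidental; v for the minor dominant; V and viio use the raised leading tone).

i42

Stacked in thirds the chord is D#-F#-A#-C#: a minor seventh chord on D#.
In D# minor, D# is the tonic; the diatonic minor seventh chord there is i7.
With C# in the bass the chord is in third inversion, so the figured bass is 42.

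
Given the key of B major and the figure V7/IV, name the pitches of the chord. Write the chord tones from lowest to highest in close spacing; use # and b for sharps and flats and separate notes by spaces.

B D# F# A

The slash means an applied dominant: we want the dominant of IV. In B major, IV is E major, and its dominant is built on B.
Building a dominant seventh chord on B gives B-D#-F#-A.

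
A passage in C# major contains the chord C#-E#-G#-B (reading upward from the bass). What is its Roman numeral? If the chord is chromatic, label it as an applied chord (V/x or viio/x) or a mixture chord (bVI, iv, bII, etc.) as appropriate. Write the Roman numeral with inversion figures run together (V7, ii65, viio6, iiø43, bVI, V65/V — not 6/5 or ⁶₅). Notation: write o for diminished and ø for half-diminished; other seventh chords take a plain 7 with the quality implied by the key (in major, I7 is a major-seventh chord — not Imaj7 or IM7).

The pitches C#-E#-G#-B form a dominant seventh chord rooted on C#.
C# is not a diatonic chord root with this quality in C# major, but it lies a perfect fifth above F# (IV), so the chord functions as an applied dominant of IV.

V7/IV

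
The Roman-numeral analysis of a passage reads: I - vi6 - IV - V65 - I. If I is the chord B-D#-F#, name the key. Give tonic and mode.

B major

The anchor chord is a major triad on B, labeled I.
If B is scale degree 1 and the mode makes that degree carry a major triad, the tonic is B and the mode is major.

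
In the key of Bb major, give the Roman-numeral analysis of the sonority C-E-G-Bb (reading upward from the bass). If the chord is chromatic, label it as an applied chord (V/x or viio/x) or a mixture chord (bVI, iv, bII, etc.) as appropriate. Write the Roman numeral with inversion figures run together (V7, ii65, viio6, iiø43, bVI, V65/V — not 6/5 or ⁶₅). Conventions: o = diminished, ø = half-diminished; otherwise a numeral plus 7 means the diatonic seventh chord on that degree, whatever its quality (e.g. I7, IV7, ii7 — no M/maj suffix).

The pitches C-E-G-Bb form a dominant seventh chord rooted on C.
C is not a diatonic chord root with this quality in Bb major, but it lies a perfect fifth above F (V), so the chord functions as an applied dominant of V.

V7/V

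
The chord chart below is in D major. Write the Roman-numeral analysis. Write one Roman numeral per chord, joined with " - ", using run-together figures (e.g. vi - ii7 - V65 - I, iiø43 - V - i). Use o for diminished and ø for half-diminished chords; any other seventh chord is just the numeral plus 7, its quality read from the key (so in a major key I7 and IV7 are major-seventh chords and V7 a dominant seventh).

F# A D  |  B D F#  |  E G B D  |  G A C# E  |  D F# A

F#-A-D has root D, degree 1 in D major, so I6.
B-D-F#: minor triad on B = scale degree 6 → vi.
E-G-B-D has root E, degree 2 in D major, so ii7.
G-A-C#-E: dominant seventh chord on A = scale degree 5 → V42.
D-F#-A: root D is the tonic; major triad there is I.

I6 - vi - ii7 - V42 - I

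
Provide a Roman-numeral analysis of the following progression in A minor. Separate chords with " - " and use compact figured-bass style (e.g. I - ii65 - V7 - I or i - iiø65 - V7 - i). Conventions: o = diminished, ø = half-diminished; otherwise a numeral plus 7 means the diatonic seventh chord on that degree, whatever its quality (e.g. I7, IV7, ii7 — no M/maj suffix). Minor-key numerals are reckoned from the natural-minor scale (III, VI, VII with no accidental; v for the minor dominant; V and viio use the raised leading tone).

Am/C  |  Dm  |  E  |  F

Am/C: root A is the tonic; minor triad there is i6.
Dm: root D is the subdominant; minor triad there is iv.
E: root E is the dominant; major triad there is V.
F has root F, degree 6 in A minor, so VI.

i6 - iv - V - VI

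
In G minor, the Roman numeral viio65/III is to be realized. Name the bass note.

The applied chord viio65/III is rooted on A: A-C-Eb-Gb.
The figure 65 means first inversion — the third is in the bass.

C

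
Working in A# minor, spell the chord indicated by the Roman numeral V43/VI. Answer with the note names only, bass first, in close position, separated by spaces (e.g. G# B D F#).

G# B C# E#

V43/VI is a secondary dominant — the dominant seventh of VI. VI in A# minor is F#, so the applied chord's root is C#, a perfect fifth above.
Building a dominant seventh chord on C# gives C#-E#-G#-B.
With the 43 figure the chord is in second inversion; from the bass G# upward in close position it reads G#-B-C#-E#.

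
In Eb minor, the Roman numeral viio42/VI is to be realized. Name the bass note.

The applied chord viio42/VI is rooted on Bb: Bb-Db-Fb-Abb.
The figure 42 means third inversion — the seventh is in the bass.

Abb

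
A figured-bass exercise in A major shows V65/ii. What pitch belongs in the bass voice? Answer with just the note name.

A#

The applied chord V65/ii is rooted on F#: F#-A#-C#-E.
The figure 65 means first inversion — the third is in the bass.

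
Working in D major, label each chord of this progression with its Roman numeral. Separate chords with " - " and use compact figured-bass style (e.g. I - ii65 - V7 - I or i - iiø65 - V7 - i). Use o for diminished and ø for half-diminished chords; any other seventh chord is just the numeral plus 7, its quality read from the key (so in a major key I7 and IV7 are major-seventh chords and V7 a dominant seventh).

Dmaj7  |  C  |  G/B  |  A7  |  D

Dmaj7: major seventh chord on D = scale degree 1 → I7.
C: major triad on C — chromatic; bVII (borrowed from the parallel minor).
G/B: major triad on G = scale degree 4 → IV6.
A7 has root A, degree 5 in D major, so V7.
D: root D is the tonic; major triad there is I.

I7 - bVII - IV6 - V7 - I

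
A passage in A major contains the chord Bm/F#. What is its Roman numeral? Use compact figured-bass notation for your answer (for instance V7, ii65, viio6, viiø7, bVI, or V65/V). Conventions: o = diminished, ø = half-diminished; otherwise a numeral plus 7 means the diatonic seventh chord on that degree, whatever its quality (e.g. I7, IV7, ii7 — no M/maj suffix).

The pitches B-D-F# form a minor triad rooted on B.
B is scale degree 2 in A major, and a minor triad on that degree is written ii.
With F# in the bass the chord is in second inversion, so the figured bass is 64.

ii64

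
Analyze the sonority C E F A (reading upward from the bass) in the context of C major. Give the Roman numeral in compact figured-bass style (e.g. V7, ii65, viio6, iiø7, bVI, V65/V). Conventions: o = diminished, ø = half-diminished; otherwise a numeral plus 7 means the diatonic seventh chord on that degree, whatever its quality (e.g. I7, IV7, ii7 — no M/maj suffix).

IV43

The pitches F-A-C-E form a major seventh chord rooted on F.
In C major, F is the subdominant; the diatonic major seventh chord there is IV7.
With C in the bass the chord is in second inversion, so the figured bass is 43.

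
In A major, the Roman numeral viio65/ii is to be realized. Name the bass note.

The applied chord viio65/ii is rooted on A#: A#-C#-E-G.
The figure 65 means first inversion — the third is in the bass.

C#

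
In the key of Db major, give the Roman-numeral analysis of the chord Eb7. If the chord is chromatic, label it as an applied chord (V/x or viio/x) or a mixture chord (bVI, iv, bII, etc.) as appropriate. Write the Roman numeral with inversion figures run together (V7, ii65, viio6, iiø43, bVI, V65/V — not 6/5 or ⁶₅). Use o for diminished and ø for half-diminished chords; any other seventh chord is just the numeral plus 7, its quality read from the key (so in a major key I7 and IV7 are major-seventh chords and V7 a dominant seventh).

V7/V

The pitches Eb-G-Bb-Db form a dominant seventh chord rooted on Eb.
Eb is not a diatonic chord root with this quality in Db major, but it lies a perfect fifth above Ab (V), so the chord functions as an applied dominant of V.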